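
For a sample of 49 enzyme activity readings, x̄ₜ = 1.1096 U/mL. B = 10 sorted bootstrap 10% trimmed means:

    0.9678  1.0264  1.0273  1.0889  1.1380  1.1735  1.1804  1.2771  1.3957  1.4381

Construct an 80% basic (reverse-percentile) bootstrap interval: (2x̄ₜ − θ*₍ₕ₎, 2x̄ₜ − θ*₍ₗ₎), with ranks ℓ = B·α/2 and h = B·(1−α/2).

(0.8235, 1.2514)

Percentile endpoints at ranks 1 and 9: θ*₍1₎ = 0.9678, θ*₍9₎ = 1.3957.
Basic interval reflects these around x̄ₜ:
  lower = 2 × 1.1096 − 1.3957 = 0.8235
  upper = 2 × 1.1096 − 0.9678 = 1.2514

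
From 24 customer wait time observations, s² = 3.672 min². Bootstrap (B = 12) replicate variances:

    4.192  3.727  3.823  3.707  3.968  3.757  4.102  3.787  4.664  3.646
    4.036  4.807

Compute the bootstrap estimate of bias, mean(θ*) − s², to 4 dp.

mean(θ*) = (4.192 + 3.727 + 3.823 + 3.707 + 3.968 + 3.757 + 4.102 + 3.787 + 4.664 + 3.646 + 4.036 + 4.807) / 12 = 4.01800
bias = 4.01800 − 3.672

bias = +0.3460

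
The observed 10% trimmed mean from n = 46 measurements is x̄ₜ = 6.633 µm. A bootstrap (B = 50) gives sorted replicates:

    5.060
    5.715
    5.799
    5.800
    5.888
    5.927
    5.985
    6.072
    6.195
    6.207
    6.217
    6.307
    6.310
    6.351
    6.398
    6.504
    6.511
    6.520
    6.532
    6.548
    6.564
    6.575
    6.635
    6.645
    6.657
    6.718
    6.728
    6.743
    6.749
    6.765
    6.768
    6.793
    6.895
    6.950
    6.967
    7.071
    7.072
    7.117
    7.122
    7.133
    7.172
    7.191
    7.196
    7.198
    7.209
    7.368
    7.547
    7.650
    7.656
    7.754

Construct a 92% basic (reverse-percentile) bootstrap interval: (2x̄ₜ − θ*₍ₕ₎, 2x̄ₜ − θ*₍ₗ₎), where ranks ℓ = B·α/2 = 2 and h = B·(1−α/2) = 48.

Percentile endpoints at ranks 2 and 48: θ*₍2₎ = 5.715, θ*₍48₎ = 7.650.
Basic interval reflects these around x̄ₜ:
  lower = 2 × 6.633 − 7.650 = 5.616
  upper = 2 × 6.633 − 5.715 = 7.551

(5.616, 7.551)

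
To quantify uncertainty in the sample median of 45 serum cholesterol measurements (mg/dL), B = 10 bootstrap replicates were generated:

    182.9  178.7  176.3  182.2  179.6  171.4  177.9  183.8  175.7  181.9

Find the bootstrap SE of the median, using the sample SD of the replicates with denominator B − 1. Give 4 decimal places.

SE* = 3.8656

Bootstrap SE is the standard deviation of the 10 replicate medians.
Mean of replicates: (182.9 + 178.7 + 176.3 + 182.2 + 179.6 + 171.4 + 177.9 + 183.8 + 175.7 + 181.9) / 10 = 1790.40000 / 10 = 179.04000
Sum of squared deviations: (+3.86000)² + (−0.34000)² + (−2.74000)² + (+3.16000)² + (+0.56000)² + (−7.64000)² + (−1.14000)² + (+4.76000)² + (−3.34000)² + (+2.86000)² = 134.48400
Variance = 134.48400 / 9 = 14.94267
SE* = √14.94267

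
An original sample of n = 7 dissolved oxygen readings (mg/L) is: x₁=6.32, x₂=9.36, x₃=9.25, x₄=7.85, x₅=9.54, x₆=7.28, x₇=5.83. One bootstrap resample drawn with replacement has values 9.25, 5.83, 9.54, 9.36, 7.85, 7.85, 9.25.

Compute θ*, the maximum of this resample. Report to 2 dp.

θ* = 9.54

Maximum = 9.54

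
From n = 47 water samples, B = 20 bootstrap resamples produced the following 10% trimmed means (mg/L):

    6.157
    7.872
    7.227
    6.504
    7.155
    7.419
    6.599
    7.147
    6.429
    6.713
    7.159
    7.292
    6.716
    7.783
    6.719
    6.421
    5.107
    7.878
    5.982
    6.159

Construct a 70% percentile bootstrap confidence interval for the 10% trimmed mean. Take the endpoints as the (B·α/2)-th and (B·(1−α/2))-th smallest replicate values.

(6.157, 7.419)

Sorted replicates: 5.107, 5.982, 6.157, 6.159, 6.421, 6.429, 6.504, 6.599, 6.713, 6.716, 6.719, 7.147, 7.155, 7.159, 7.227, 7.292, 7.419, 7.783, 7.872, 7.878
α = 0.30; lower rank = 20 × 0.150 = 3; upper rank = 20 × 0.850 = 17.
The 3rd smallest replicate is 6.157; the 17th is 7.419.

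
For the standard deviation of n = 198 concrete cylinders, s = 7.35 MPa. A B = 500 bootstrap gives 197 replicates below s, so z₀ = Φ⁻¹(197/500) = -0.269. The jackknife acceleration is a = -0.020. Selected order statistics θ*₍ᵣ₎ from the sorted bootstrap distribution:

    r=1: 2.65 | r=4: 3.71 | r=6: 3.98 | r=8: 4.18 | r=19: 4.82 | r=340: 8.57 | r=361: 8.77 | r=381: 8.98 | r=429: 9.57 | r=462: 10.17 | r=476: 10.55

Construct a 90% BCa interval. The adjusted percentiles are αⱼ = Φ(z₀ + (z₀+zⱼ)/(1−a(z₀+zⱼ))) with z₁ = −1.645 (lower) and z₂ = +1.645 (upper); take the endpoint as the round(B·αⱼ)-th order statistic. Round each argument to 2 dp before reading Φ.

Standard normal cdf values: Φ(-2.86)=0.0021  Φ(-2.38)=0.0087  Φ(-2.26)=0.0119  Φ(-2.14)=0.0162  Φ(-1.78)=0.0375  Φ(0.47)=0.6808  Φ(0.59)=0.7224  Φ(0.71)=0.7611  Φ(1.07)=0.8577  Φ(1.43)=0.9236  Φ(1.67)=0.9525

(3.98, 9.57)

Lower: z₀ + z₁ = -0.269 + (-1.645) = -1.914; 1 − a(z₀+z₁) = 1 − (-0.020)(-1.914) = 0.9617; argument = -0.269 + (-1.914)/0.9617 = -2.2592 → -2.26.
α₁ = Φ(-2.26) = 0.0119; rank = round(500 × 0.0119) = 6; θ*₍6₎ = 3.98.
Upper: z₀ + z₂ = 1.376; 1 − a(z₀+z₂) = 1.0275; argument = 1.0701 → 1.07; α₂ = 0.8577; rank = 429; θ*₍429₎ = 9.57.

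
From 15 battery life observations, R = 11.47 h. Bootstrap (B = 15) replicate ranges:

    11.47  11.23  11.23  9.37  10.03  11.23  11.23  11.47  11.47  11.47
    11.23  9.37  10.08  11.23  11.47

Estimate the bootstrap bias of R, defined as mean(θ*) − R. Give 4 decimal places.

bias = −0.5647

mean(θ*) = (11.47 + 11.23 + 11.23 + 9.37 + 10.03 + 11.23 + 11.23 + 11.47 + 11.47 + 11.47 + 11.23 + 9.37 + 10.08 + 11.23 + 11.47) / 15 = 10.90533
bias = 10.90533 − 11.47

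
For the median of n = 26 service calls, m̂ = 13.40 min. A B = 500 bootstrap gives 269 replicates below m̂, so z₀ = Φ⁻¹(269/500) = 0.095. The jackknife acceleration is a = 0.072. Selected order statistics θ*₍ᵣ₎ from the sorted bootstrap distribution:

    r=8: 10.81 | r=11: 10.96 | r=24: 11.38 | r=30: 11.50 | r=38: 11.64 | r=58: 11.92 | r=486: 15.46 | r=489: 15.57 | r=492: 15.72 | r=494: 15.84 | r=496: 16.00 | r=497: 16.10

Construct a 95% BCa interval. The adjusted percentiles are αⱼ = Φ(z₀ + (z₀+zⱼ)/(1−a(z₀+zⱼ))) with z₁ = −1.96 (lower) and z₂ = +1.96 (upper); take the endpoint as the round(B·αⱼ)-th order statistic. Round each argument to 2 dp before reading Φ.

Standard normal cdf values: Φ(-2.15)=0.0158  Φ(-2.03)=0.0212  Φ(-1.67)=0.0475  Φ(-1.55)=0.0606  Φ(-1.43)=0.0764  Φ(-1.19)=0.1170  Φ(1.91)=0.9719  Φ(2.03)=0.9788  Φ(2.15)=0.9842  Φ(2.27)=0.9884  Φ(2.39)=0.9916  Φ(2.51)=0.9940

Lower: z₀ + z₁ = 0.095 + (-1.960) = -1.865; 1 − a(z₀+z₁) = 1 − (0.072)(-1.865) = 1.1343; argument = 0.095 + (-1.865)/1.1343 = -1.5492 → -1.55.
α₁ = Φ(-1.55) = 0.0606; rank = round(500 × 0.0606) = 30; θ*₍30₎ = 11.50.
Upper: z₀ + z₂ = 2.055; 1 − a(z₀+z₂) = 0.8520; argument = 2.5069 → 2.51; α₂ = 0.9940; rank = 497; θ*₍497₎ = 16.10.

(11.50, 16.10)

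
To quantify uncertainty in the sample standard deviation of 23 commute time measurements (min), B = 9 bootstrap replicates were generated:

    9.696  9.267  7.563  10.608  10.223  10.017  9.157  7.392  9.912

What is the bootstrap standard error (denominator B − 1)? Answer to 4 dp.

Bootstrap SE is the standard deviation of the 9 replicate standard deviations.
Mean of replicates: (9.696 + 9.267 + 7.563 + 10.608 + 10.223 + 10.017 + 9.157 + 7.392 + 9.912) / 9 = 83.83500 / 9 = 9.31500
Sum of squared deviations: (+0.38100)² + (−0.04800)² + (−1.75200)² + (+1.29300)² + (+0.90800)² + (+0.70200)² + (−0.15800)² + (−1.92300)² + (+0.59700)² = 10.28539
Variance = 10.28539 / 8 = 1.28567
SE* = √1.28567

SE* = 1.1339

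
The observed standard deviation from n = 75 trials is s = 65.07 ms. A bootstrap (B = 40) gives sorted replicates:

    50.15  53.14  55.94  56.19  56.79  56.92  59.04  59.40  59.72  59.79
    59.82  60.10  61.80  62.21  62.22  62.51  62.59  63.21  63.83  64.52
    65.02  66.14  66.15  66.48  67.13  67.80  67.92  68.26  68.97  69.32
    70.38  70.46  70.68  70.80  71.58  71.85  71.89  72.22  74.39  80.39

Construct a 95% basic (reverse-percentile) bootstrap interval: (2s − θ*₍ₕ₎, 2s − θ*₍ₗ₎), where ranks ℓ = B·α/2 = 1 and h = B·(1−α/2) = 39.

(55.75, 79.99)

Percentile endpoints at ranks 1 and 39: θ*₍1₎ = 50.15, θ*₍39₎ = 74.39.
Basic interval reflects these around s:
  lower = 2 × 65.07 − 74.39 = 55.75
  upper = 2 × 65.07 − 50.15 = 79.99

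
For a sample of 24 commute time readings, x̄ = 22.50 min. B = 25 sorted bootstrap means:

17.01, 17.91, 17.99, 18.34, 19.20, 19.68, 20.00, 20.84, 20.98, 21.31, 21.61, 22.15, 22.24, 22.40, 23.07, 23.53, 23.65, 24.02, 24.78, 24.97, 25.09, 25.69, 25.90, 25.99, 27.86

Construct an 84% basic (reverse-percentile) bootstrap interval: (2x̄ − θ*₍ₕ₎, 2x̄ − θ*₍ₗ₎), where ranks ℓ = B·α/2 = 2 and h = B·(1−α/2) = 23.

(19.10, 27.09)

Percentile endpoints at ranks 2 and 23: θ*₍2₎ = 17.91, θ*₍23₎ = 25.90.
Basic interval reflects these around x̄:
  lower = 2 × 22.50 − 25.90 = 19.10
  upper = 2 × 22.50 − 17.91 = 27.09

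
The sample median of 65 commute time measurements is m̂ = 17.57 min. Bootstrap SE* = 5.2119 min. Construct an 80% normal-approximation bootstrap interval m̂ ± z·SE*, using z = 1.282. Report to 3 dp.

(10.888, 24.252)

Margin = 1.282 × 5.2119 = 6.6817
Interval: 17.57 ± 6.6817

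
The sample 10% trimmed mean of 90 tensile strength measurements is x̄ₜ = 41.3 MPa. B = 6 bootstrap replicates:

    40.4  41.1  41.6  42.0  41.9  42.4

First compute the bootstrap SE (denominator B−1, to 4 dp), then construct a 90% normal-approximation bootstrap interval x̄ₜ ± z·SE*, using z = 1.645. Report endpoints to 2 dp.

(40.12, 42.48)

Mean of replicates = 41.5667; sum of squared deviations = 2.5733; SE* = √(2.5733/5) = 0.7174
Margin = 1.645 × 0.7174 = 1.180
Interval: 41.3 ± 1.180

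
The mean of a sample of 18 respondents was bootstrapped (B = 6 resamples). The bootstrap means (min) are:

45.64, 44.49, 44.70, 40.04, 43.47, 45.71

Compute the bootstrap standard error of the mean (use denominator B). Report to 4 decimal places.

SE* = 1.9281

Bootstrap SE is the standard deviation of the 6 replicate means.
Mean of replicates: (45.64 + 44.49 + 44.70 + 40.04 + 43.47 + 45.71) / 6 = 264.05000 / 6 = 44.00833
Sum of squared deviations: (+1.63167)² + (+0.48167)² + (+0.69167)² + (−3.96833)² + (−0.53833)² + (+1.70167)² = 22.30588
Variance = 22.30588 / 6 = 3.71765
SE* = √3.71765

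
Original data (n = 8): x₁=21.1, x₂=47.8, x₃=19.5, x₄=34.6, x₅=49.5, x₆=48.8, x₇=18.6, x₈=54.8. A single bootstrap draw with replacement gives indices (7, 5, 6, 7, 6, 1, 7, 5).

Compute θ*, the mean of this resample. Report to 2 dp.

Resample values: 18.6, 49.5, 48.8, 18.6, 48.8, 21.1, 18.6, 49.5.
Mean = (18.6 + 49.5 + 48.8 + 18.6 + 48.8 + 21.1 + 18.6 + 49.5) / 8 = 273.50 / 8 = 34.19

θ* = 34.19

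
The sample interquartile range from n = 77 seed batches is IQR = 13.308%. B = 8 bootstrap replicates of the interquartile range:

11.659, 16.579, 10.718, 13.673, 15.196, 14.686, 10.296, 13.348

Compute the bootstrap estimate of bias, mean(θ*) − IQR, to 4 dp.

mean(θ*) = (11.659 + 16.579 + 10.718 + 13.673 + 15.196 + 14.686 + 10.296 + 13.348) / 8 = 13.26938
bias = 13.26938 − 13.308

bias = −0.0386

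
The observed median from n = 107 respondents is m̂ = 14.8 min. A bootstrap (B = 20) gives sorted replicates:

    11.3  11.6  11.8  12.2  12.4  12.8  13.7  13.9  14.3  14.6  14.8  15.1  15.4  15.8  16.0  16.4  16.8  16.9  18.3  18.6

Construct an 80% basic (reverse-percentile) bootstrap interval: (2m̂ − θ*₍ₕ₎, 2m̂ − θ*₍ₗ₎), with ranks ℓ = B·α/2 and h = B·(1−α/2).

(12.7, 18.0)

Percentile endpoints at ranks 2 and 18: θ*₍2₎ = 11.6, θ*₍18₎ = 16.9.
Basic interval reflects these around m̂:
  lower = 2 × 14.8 − 16.9 = 12.7
  upper = 2 × 14.8 − 11.6 = 18.0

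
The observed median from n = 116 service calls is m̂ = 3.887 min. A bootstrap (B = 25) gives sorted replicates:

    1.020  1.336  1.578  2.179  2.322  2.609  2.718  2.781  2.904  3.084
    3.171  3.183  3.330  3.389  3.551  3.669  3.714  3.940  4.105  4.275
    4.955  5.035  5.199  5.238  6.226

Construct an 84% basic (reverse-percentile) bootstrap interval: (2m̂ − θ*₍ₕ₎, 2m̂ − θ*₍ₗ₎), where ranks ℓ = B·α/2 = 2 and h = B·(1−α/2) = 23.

(2.575, 6.438)

Percentile endpoints at ranks 2 and 23: θ*₍2₎ = 1.336, θ*₍23₎ = 5.199.
Basic interval reflects these around m̂:
  lower = 2 × 3.887 − 5.199 = 2.575
  upper = 2 × 3.887 − 1.336 = 6.438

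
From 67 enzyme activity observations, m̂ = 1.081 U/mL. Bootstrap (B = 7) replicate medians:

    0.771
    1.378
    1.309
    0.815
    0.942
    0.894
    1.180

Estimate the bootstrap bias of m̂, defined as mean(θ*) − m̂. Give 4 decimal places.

bias = −0.0397

mean(θ*) = (0.771 + 1.378 + 1.309 + 0.815 + 0.942 + 0.894 + 1.180) / 7 = 1.04129
bias = 1.04129 − 1.081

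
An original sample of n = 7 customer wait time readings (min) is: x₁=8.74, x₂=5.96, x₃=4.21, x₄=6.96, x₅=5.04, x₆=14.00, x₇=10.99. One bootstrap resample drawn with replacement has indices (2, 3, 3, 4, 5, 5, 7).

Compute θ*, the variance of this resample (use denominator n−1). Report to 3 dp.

θ* = 5.675

Resample values: 5.96, 4.21, 4.21, 6.96, 5.04, 5.04, 10.99.
Mean = 6.0586; sum of squared deviations = 34.0507
s² = 34.0507 / 6 = 5.6751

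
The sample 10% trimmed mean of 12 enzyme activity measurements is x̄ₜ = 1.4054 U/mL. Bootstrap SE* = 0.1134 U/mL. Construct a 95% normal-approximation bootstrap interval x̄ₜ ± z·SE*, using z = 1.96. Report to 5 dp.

Margin = 1.96 × 0.1134 = 0.222264
Interval: 1.4054 ± 0.222264

(1.18314, 1.62766)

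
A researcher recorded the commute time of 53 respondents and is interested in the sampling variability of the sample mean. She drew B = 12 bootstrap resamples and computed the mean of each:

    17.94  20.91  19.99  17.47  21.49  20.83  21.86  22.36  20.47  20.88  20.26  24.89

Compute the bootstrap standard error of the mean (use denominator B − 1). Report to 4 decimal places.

Bootstrap SE is the standard deviation of the 12 replicate means.
Mean of replicates: (17.94 + 20.91 + 19.99 + 17.47 + 21.49 + 20.83 + 21.86 + 22.36 + 20.47 + 20.88 + 20.26 + 24.89) / 12 = 249.35000 / 12 = 20.77917
Sum of squared deviations: (−2.83917)² + (+0.13083)² + (−0.78917)² + (−3.30917)² + (+0.71083)² + (+0.05083)² + (+1.08083)² + (+1.58083)² + (−0.30917)² + (+0.10083)² + (−0.51917)² + (+4.11083)² = 41.10069
Variance = 41.10069 / 11 = 3.73643
SE* = √3.73643

SE* = 1.9330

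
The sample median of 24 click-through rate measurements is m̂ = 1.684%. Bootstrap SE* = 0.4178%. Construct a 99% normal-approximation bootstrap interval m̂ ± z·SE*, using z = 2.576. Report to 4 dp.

Margin = 2.576 × 0.4178 = 1.07625
Interval: 1.684 ± 1.07625

(0.6077, 2.7603)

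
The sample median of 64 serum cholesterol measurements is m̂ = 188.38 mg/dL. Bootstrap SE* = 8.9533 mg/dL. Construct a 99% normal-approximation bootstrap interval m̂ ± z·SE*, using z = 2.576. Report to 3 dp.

Margin = 2.576 × 8.9533 = 23.0637
Interval: 188.38 ± 23.0637

(165.316, 211.444)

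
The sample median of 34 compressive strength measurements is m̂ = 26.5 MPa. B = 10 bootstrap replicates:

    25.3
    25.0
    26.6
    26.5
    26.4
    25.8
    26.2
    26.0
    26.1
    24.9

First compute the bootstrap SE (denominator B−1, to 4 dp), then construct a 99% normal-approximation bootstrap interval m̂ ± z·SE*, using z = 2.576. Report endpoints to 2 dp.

(24.91, 28.09)

Mean of replicates = 25.8800; sum of squared deviations = 3.4160; SE* = √(3.4160/9) = 0.6161
Margin = 2.576 × 0.6161 = 1.587
Interval: 26.5 ± 1.587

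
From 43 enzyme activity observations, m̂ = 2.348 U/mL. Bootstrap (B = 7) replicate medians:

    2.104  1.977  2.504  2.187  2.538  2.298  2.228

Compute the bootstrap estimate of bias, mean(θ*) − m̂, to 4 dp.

bias = −0.0857

mean(θ*) = (2.104 + 1.977 + 2.504 + 2.187 + 2.538 + 2.298 + 2.228) / 7 = 2.26229
bias = 2.26229 − 2.348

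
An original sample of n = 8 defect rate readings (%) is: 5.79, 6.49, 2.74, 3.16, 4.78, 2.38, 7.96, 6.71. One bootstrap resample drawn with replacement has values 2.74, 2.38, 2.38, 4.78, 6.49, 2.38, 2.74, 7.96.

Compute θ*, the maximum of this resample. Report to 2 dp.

θ* = 7.96

Maximum = 7.96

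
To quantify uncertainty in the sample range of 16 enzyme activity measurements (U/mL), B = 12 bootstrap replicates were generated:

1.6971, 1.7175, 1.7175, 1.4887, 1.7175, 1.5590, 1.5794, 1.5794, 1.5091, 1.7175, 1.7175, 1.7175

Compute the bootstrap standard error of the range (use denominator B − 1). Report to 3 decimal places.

Bootstrap SE is the standard deviation of the 12 replicate ranges.
Mean of replicates: (1.6971 + 1.7175 + 1.7175 + 1.4887 + 1.7175 + 1.5590 + 1.5794 + 1.5794 + 1.5091 + 1.7175 + 1.7175 + 1.7175) / 12 = 19.71770 / 12 = 1.64314
Sum of squared deviations: (+0.05396)² + (+0.07436)² + (+0.07436)² + (−0.15444)² + (+0.07436)² + (−0.08414)² + (−0.06374)² + (−0.06374)² + (−0.13404)² + (+0.07436)² + (+0.07436)² + (+0.07436)² = 0.09311
Variance = 0.09311 / 11 = 0.00846
SE* = √0.00846

SE* = 0.092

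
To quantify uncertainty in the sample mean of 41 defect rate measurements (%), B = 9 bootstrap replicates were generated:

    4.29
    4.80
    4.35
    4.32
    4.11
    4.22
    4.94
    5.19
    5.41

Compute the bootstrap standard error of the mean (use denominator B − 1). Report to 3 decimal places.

SE* = 0.471

Bootstrap SE is the standard deviation of the 9 replicate means.
Mean of replicates: (4.29 + 4.80 + 4.35 + 4.32 + 4.11 + 4.22 + 4.94 + 5.19 + 5.41) / 9 = 41.6300 / 9 = 4.6256
Sum of squared deviations: (−0.3356)² + (+0.1744)² + (−0.2756)² + (−0.3056)² + (−0.5156)² + (−0.4056)² + (+0.3144)² + (+0.5644)² + (+0.7844)² = 1.7754
Variance = 1.7754 / 8 = 0.2219
SE* = √0.2219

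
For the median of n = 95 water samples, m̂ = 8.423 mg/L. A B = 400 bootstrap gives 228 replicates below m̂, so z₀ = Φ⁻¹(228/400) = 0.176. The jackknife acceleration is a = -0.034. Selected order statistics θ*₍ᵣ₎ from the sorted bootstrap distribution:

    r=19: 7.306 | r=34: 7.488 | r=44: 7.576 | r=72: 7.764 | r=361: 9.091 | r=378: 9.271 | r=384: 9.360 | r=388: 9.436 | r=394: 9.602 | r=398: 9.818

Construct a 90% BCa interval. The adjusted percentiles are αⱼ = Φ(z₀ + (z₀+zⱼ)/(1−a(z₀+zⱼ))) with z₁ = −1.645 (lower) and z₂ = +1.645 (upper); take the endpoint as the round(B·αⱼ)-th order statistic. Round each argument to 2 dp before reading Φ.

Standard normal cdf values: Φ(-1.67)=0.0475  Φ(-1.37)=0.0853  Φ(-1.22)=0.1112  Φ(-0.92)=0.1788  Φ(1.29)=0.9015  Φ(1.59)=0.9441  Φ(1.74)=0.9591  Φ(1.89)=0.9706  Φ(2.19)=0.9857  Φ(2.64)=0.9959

Lower: z₀ + z₁ = 0.176 + (-1.645) = -1.469; 1 − a(z₀+z₁) = 1 − (-0.034)(-1.469) = 0.9501; argument = 0.176 + (-1.469)/0.9501 = -1.3702 → -1.37.
α₁ = Φ(-1.37) = 0.0853; rank = round(400 × 0.0853) = 34; θ*₍34₎ = 7.488.
Upper: z₀ + z₂ = 1.821; 1 − a(z₀+z₂) = 1.0619; argument = 1.8908 → 1.89; α₂ = 0.9706; rank = 388; θ*₍388₎ = 9.436.

(7.488, 9.436)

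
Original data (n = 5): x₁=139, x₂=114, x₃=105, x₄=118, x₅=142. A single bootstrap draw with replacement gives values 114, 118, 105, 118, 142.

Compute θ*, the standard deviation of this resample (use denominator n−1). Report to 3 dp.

Mean = 119.4000; sum of squared deviations = 751.2000
s² = 751.2000 / 4 = 187.8000
s = √187.8000 = 13.704

θ* = 13.704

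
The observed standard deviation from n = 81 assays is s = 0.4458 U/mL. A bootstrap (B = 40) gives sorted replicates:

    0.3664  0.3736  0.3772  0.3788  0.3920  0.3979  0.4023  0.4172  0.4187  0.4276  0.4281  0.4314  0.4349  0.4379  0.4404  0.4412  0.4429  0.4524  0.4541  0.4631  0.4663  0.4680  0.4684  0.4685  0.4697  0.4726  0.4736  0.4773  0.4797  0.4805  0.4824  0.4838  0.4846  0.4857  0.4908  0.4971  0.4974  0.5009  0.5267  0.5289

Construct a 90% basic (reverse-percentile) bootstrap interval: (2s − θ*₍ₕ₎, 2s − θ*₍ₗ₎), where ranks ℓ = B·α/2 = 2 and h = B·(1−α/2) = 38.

Percentile endpoints at ranks 2 and 38: θ*₍2₎ = 0.3736, θ*₍38₎ = 0.5009.
Basic interval reflects these around s:
  lower = 2 × 0.4458 − 0.5009 = 0.3907
  upper = 2 × 0.4458 − 0.3736 = 0.5180

(0.3907, 0.5180)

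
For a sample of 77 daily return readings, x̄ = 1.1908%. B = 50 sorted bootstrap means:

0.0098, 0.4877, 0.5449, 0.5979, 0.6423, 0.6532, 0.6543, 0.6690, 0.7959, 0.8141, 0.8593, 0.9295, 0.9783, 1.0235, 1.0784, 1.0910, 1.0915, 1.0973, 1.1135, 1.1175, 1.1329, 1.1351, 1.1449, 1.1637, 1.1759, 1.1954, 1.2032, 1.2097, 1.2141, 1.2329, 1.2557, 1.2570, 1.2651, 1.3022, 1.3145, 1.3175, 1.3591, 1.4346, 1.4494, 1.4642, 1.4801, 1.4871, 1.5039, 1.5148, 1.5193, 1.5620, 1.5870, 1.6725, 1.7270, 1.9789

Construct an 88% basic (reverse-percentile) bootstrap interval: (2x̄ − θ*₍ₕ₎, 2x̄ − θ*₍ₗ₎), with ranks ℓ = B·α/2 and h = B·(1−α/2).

Percentile endpoints at ranks 3 and 47: θ*₍3₎ = 0.5449, θ*₍47₎ = 1.5870.
Basic interval reflects these around x̄:
  lower = 2 × 1.1908 − 1.5870 = 0.7946
  upper = 2 × 1.1908 − 0.5449 = 1.8367

(0.7946, 1.8367)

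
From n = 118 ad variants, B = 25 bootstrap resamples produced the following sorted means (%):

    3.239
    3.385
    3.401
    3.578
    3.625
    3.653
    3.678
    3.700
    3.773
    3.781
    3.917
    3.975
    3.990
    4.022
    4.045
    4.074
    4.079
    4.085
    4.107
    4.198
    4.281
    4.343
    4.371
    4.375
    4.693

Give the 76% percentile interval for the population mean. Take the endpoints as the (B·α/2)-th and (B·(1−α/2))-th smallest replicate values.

(3.401, 4.343)

α = 0.24; lower rank = 25 × 0.120 = 3; upper rank = 25 × 0.880 = 22.
The 3rd smallest replicate is 3.401; the 22nd is 4.343.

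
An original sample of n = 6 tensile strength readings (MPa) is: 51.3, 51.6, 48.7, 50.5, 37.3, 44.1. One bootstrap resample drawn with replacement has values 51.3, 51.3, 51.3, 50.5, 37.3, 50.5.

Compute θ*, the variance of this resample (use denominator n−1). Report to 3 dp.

θ* = 31.344

Mean = 48.7000; sum of squared deviations = 156.7200
s² = 156.7200 / 5 = 31.3440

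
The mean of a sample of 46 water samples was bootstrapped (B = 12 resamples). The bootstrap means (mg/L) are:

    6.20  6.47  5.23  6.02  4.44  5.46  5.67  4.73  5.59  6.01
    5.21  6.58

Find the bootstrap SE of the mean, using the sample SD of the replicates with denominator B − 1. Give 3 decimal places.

Bootstrap SE is the standard deviation of the 12 replicate means.
Mean of replicates: (6.20 + 6.47 + 5.23 + 6.02 + 4.44 + 5.46 + 5.67 + 4.73 + 5.59 + 6.01 + 5.21 + 6.58) / 12 = 67.6100 / 12 = 5.6342
Sum of squared deviations: (+0.5658)² + (+0.8358)² + (−0.4042)² + (+0.3858)² + (−1.1942)² + (−0.1742)² + (+0.0358)² + (−0.9042)² + (−0.0442)² + (+0.3758)² + (−0.4242)² + (+0.9458)² = 4.8239
Variance = 4.8239 / 11 = 0.4385
SE* = √0.4385

SE* = 0.662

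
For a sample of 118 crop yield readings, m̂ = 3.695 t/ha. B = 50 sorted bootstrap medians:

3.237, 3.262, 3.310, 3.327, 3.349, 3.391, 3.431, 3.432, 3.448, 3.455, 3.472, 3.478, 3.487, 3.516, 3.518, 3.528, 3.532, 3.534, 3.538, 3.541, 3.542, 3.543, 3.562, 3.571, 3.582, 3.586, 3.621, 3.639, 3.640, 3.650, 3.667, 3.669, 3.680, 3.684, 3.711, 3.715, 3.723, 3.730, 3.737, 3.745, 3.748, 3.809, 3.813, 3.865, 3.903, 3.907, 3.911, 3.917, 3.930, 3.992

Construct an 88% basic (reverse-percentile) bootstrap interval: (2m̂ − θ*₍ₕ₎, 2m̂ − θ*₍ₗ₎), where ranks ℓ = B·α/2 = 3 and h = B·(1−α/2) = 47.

(3.479, 4.080)

Percentile endpoints at ranks 3 and 47: θ*₍3₎ = 3.310, θ*₍47₎ = 3.911.
Basic interval reflects these around m̂:
  lower = 2 × 3.695 − 3.911 = 3.479
  upper = 2 × 3.695 − 3.310 = 4.080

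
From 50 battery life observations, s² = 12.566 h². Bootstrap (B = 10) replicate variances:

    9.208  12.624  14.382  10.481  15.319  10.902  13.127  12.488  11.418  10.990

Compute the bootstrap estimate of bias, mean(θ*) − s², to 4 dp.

mean(θ*) = (9.208 + 12.624 + 14.382 + 10.481 + 15.319 + 10.902 + 13.127 + 12.488 + 11.418 + 10.990) / 10 = 12.09390
bias = 12.09390 − 12.566

bias = −0.4721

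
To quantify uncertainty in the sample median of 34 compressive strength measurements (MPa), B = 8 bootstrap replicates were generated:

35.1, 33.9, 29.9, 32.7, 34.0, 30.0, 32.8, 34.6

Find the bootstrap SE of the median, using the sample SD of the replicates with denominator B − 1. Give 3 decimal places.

SE* = 1.978

Bootstrap SE is the standard deviation of the 8 replicate medians.
Mean of replicates: (35.1 + 33.9 + 29.9 + 32.7 + 34.0 + 30.0 + 32.8 + 34.6) / 8 = 263.0000 / 8 = 32.8750
Sum of squared deviations: (+2.2250)² + (+1.0250)² + (−2.9750)² + (−0.1750)² + (+1.1250)² + (−2.8750)² + (−0.0750)² + (+1.7250)² = 27.3950
Variance = 27.3950 / 7 = 3.9136
SE* = √3.9136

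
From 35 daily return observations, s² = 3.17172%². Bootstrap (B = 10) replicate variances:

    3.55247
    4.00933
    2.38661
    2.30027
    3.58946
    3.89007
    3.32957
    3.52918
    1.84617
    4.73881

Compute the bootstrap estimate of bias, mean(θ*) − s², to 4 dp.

bias = +0.1455

mean(θ*) = (3.55247 + 4.00933 + 2.38661 + 2.30027 + 3.58946 + 3.89007 + 3.32957 + 3.52918 + 1.84617 + 4.73881) / 10 = 3.31719
bias = 3.31719 − 3.17172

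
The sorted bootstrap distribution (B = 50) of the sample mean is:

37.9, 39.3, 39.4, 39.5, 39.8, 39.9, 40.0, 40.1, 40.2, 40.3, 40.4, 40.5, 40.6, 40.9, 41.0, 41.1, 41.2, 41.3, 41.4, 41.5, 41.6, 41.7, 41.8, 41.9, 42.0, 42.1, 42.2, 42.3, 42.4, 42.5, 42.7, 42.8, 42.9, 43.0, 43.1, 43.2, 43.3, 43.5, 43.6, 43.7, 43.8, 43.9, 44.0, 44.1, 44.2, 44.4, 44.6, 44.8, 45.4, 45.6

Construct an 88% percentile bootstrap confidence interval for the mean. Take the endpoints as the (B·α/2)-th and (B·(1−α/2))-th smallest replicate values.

α = 0.12; lower rank = 50 × 0.060 = 3; upper rank = 50 × 0.940 = 47.
The 3rd smallest replicate is 39.4; the 47th is 44.6.

(39.4, 44.6)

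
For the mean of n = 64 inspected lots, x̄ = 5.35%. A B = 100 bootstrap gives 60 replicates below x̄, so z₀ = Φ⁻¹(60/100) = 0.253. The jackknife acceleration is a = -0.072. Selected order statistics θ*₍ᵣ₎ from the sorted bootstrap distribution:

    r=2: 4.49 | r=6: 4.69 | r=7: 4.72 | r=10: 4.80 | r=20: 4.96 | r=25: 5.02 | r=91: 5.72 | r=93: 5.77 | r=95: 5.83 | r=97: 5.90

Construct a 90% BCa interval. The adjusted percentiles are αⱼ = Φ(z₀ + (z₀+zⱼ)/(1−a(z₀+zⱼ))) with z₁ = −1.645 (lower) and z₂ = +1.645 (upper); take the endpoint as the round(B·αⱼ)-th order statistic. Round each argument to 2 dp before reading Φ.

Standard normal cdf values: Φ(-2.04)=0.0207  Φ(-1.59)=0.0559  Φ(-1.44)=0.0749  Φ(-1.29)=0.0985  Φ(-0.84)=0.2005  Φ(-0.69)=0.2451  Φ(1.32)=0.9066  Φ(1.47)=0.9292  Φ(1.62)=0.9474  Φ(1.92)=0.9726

Lower: z₀ + z₁ = 0.253 + (-1.645) = -1.392; 1 − a(z₀+z₁) = 1 − (-0.072)(-1.392) = 0.8998; argument = 0.253 + (-1.392)/0.8998 = -1.2941 → -1.29.
α₁ = Φ(-1.29) = 0.0985; rank = round(100 × 0.0985) = 10; θ*₍10₎ = 4.80.
Upper: z₀ + z₂ = 1.898; 1 − a(z₀+z₂) = 1.1367; argument = 1.9228 → 1.92; α₂ = 0.9726; rank = 97; θ*₍97₎ = 5.90.

(4.80, 5.90)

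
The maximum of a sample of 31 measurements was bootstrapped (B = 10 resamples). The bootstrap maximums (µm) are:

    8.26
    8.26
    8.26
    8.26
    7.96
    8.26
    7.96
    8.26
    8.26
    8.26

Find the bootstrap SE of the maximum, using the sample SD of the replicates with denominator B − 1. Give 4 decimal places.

SE* = 0.1265

Bootstrap SE is the standard deviation of the 10 replicate maximums.
Mean of replicates: (8.26 + 8.26 + 8.26 + 8.26 + 7.96 + 8.26 + 7.96 + 8.26 + 8.26 + 8.26) / 10 = 82.00000 / 10 = 8.20000
Sum of squared deviations: (+0.06000)² + (+0.06000)² + (+0.06000)² + (+0.06000)² + (−0.24000)² + (+0.06000)² + (−0.24000)² + (+0.06000)² + (+0.06000)² + (+0.06000)² = 0.14400
Variance = 0.14400 / 9 = 0.01600
SE* = √0.01600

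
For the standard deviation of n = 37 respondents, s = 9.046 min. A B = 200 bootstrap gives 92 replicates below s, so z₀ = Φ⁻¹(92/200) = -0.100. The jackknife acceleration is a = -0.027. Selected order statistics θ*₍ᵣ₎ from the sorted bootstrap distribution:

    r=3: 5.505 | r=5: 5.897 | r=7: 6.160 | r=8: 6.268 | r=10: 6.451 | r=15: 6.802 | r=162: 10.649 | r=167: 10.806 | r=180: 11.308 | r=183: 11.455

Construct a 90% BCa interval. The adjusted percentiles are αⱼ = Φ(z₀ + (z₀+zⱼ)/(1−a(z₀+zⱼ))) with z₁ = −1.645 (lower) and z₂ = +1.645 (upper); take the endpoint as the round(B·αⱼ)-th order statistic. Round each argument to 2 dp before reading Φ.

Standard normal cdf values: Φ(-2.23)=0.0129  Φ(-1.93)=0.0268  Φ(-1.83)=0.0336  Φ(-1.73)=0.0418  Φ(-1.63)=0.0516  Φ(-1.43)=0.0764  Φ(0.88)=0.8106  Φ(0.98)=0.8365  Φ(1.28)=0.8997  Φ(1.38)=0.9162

(5.897, 11.455)

Lower: z₀ + z₁ = -0.100 + (-1.645) = -1.745; 1 − a(z₀+z₁) = 1 − (-0.027)(-1.745) = 0.9529; argument = -0.100 + (-1.745)/0.9529 = -1.9313 → -1.93.
α₁ = Φ(-1.93) = 0.0268; rank = round(200 × 0.0268) = 5; θ*₍5₎ = 5.897.
Upper: z₀ + z₂ = 1.545; 1 − a(z₀+z₂) = 1.0417; argument = 1.3831 → 1.38; α₂ = 0.9162; rank = 183; θ*₍183₎ = 11.455.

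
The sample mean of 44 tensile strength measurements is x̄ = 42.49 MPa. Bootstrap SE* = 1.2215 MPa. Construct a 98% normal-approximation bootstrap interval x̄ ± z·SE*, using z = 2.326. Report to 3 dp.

Margin = 2.326 × 1.2215 = 2.8412
Interval: 42.49 ± 2.8412

(39.649, 45.331)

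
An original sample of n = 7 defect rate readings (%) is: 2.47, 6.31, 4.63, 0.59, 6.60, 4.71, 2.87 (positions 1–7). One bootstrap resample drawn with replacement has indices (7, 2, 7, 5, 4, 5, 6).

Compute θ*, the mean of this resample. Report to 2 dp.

Resample values: 2.87, 6.31, 2.87, 6.60, 0.59, 6.60, 4.71.
Mean = (2.87 + 6.31 + 2.87 + 6.60 + 0.59 + 6.60 + 4.71) / 7 = 30.550 / 7 = 4.36

θ* = 4.36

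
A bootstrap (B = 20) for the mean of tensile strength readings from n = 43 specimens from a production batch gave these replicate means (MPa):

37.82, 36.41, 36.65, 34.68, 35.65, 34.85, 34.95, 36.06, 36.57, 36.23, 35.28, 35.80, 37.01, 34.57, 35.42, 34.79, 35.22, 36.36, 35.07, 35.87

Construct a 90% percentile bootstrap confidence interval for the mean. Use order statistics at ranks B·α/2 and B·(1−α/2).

(34.57, 37.01)

Sorted replicates: 34.57, 34.68, 34.79, 34.85, 34.95, 35.07, 35.22, 35.28, 35.42, 35.65, 35.80, 35.87, 36.06, 36.23, 36.36, 36.41, 36.57, 36.65, 37.01, 37.82
α = 0.10; lower rank = 20 × 0.050 = 1; upper rank = 20 × 0.950 = 19.
The 1st smallest replicate is 34.57; the 19th is 37.01.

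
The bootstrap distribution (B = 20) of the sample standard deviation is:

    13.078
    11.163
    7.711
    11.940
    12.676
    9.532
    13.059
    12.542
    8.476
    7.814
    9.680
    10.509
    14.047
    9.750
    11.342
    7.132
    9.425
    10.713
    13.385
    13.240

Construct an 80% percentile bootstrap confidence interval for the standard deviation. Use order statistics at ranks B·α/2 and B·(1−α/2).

Sorted replicates: 7.132, 7.711, 7.814, 8.476, 9.425, 9.532, 9.680, 9.750, 10.509, 10.713, 11.163, 11.342, 11.940, 12.542, 12.676, 13.059, 13.078, 13.240, 13.385, 14.047
α = 0.20; lower rank = 20 × 0.100 = 2; upper rank = 20 × 0.900 = 18.
The 2nd smallest replicate is 7.711; the 18th is 13.240.

(7.711, 13.240)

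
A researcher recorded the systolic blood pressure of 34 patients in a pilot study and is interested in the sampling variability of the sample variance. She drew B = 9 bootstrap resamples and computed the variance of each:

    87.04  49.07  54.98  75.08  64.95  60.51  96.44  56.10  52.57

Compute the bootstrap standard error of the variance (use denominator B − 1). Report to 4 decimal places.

Bootstrap SE is the standard deviation of the 9 replicate variances.
Mean of replicates: (87.04 + 49.07 + 54.98 + 75.08 + 64.95 + 60.51 + 96.44 + 56.10 + 52.57) / 9 = 596.74000 / 9 = 66.30444
Sum of squared deviations: (+20.73556)² + (−17.23444)² + (−11.32444)² + (+8.77556)² + (−1.35444)² + (−5.79444)² + (+30.13556)² + (−10.20444)² + (−13.73444)² = 2168.57022
Variance = 2168.57022 / 8 = 271.07128
SE* = √271.07128

SE* = 16.4642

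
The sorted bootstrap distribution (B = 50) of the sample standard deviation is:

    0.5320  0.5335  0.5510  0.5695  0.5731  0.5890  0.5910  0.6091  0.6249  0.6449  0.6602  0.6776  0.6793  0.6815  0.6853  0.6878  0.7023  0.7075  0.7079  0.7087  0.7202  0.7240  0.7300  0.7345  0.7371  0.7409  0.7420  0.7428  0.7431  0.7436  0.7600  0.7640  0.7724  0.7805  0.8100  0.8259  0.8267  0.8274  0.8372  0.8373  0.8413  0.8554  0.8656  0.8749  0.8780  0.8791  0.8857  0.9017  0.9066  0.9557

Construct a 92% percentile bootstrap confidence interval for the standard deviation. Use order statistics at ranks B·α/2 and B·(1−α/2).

(0.5335, 0.9017)

α = 0.08; lower rank = 50 × 0.040 = 2; upper rank = 50 × 0.960 = 48.
The 2nd smallest replicate is 0.5335; the 48th is 0.9017.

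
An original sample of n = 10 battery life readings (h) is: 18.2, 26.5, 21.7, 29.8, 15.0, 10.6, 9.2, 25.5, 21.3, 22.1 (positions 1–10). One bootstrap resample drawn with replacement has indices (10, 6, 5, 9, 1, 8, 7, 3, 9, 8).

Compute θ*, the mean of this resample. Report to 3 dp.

Resample values: 22.1, 10.6, 15.0, 21.3, 18.2, 25.5, 9.2, 21.7, 21.3, 25.5.
Mean = (22.1 + 10.6 + 15.0 + 21.3 + 18.2 + 25.5 + 9.2 + 21.7 + 21.3 + 25.5) / 10 = 190.40 / 10 = 19.040

θ* = 19.040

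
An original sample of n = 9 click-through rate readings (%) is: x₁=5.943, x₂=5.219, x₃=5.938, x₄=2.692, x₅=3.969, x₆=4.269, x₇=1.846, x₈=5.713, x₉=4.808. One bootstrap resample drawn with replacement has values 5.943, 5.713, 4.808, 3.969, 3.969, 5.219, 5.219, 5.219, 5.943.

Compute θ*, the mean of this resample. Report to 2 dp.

Mean = (5.943 + 5.713 + 4.808 + 3.969 + 3.969 + 5.219 + 5.219 + 5.219 + 5.943) / 9 = 46.0020 / 9 = 5.11

θ* = 5.11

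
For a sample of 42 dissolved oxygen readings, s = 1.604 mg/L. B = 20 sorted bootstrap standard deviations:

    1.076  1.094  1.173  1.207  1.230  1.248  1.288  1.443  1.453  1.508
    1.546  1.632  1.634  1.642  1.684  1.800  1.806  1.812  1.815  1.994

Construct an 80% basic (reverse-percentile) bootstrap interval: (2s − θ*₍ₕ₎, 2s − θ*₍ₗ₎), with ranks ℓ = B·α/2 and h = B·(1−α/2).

Percentile endpoints at ranks 2 and 18: θ*₍2₎ = 1.094, θ*₍18₎ = 1.812.
Basic interval reflects these around s:
  lower = 2 × 1.604 − 1.812 = 1.396
  upper = 2 × 1.604 − 1.094 = 2.114

(1.396, 2.114)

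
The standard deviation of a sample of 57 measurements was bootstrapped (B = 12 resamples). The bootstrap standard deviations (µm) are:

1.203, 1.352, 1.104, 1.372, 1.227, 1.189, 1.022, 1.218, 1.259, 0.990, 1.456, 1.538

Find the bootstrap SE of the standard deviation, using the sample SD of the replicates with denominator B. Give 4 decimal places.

SE* = 0.1578

Bootstrap SE is the standard deviation of the 12 replicate standard deviations.
Mean of replicates: (1.203 + 1.352 + 1.104 + 1.372 + 1.227 + 1.189 + 1.022 + 1.218 + 1.259 + 0.990 + 1.456 + 1.538) / 12 = 14.93000 / 12 = 1.24417
Sum of squared deviations: (−0.04117)² + (+0.10783)² + (−0.14017)² + (+0.12783)² + (−0.01717)² + (−0.05517)² + (−0.22217)² + (−0.02617)² + (+0.01483)² + (−0.25417)² + (+0.21183)² + (+0.29383)² = 0.29872
Variance = 0.29872 / 12 = 0.02489
SE* = √0.02489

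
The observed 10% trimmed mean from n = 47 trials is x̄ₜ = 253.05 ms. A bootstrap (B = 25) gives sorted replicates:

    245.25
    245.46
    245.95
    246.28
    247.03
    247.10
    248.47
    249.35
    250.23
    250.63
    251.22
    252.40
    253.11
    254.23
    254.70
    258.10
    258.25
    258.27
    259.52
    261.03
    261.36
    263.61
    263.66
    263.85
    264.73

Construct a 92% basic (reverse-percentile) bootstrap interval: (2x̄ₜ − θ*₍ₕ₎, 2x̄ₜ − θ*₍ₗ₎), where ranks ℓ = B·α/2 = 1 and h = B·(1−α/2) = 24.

Percentile endpoints at ranks 1 and 24: θ*₍1₎ = 245.25, θ*₍24₎ = 263.85.
Basic interval reflects these around x̄ₜ:
  lower = 2 × 253.05 − 263.85 = 242.25
  upper = 2 × 253.05 − 245.25 = 260.85

(242.25, 260.85)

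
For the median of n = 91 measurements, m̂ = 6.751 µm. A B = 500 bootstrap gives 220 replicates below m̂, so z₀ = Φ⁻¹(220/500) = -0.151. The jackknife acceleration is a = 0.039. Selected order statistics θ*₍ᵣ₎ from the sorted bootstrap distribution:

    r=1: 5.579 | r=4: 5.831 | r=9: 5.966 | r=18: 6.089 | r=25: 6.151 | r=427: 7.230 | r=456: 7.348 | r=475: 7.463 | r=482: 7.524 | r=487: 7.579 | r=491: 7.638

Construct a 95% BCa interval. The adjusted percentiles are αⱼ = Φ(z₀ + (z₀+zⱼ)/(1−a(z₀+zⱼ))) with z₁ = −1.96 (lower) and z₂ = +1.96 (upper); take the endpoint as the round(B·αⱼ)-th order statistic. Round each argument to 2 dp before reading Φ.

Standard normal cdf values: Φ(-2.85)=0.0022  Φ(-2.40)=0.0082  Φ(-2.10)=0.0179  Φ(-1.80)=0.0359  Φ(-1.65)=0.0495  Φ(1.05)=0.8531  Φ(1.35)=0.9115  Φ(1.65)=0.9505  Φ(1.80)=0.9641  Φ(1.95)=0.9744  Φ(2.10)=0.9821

(5.966, 7.524)

Lower: z₀ + z₁ = -0.151 + (-1.960) = -2.111; 1 − a(z₀+z₁) = 1 − (0.039)(-2.111) = 1.0823; argument = -0.151 + (-2.111)/1.0823 = -2.1014 → -2.10.
α₁ = Φ(-2.10) = 0.0179; rank = round(500 × 0.0179) = 9; θ*₍9₎ = 5.966.
Upper: z₀ + z₂ = 1.809; 1 − a(z₀+z₂) = 0.9294; argument = 1.7953 → 1.80; α₂ = 0.9641; rank = 482; θ*₍482₎ = 7.524.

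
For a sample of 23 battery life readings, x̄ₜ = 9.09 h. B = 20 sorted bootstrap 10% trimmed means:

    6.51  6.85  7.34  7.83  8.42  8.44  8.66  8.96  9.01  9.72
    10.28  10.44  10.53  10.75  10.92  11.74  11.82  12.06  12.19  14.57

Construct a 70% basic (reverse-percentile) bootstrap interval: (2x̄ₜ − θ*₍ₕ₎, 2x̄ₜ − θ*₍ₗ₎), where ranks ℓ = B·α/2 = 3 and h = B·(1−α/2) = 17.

(6.36, 10.84)

Percentile endpoints at ranks 3 and 17: θ*₍3₎ = 7.34, θ*₍17₎ = 11.82.
Basic interval reflects these around x̄ₜ:
  lower = 2 × 9.09 − 11.82 = 6.36
  upper = 2 × 9.09 − 7.34 = 10.84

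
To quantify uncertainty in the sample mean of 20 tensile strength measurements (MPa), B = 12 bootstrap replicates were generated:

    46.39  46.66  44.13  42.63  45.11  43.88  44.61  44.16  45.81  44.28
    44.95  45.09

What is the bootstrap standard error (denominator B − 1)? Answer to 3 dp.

SE* = 1.125

Bootstrap SE is the standard deviation of the 12 replicate means.
Mean of replicates: (46.39 + 46.66 + 44.13 + 42.63 + 45.11 + 43.88 + 44.61 + 44.16 + 45.81 + 44.28 + 44.95 + 45.09) / 12 = 537.7000 / 12 = 44.8083
Sum of squared deviations: (+1.5817)² + (+1.8517)² + (−0.6783)² + (−2.1783)² + (+0.3017)² + (−0.9283)² + (−0.1983)² + (−0.6483)² + (+1.0017)² + (−0.5283)² + (+0.1417)² + (+0.2817)² = 13.9300
Variance = 13.9300 / 11 = 1.2664
SE* = √1.2664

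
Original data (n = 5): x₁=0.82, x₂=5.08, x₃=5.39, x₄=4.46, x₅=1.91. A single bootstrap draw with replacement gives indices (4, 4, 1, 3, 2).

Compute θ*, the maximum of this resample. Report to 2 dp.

θ* = 5.39

Resample values: 4.46, 4.46, 0.82, 5.39, 5.08.
Maximum = 5.39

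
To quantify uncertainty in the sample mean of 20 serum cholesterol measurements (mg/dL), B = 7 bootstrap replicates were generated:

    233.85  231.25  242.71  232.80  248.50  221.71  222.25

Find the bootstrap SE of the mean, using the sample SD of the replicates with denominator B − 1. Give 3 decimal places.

SE* = 9.838

Bootstrap SE is the standard deviation of the 7 replicate means.
Mean of replicates: (233.85 + 231.25 + 242.71 + 232.80 + 248.50 + 221.71 + 222.25) / 7 = 1633.0700 / 7 = 233.2957
Sum of squared deviations: (+0.5543)² + (−2.0457)² + (+9.4143)² + (−0.4957)² + (+15.2043)² + (−11.5857)² + (−11.0457)² = 580.7736
Variance = 580.7736 / 6 = 96.7956
SE* = √96.7956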